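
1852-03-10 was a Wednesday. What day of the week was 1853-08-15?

March 10, 1852 → March 10, 1853: 365 days.
March 1853: 31 − 10 = 21 days remain.
Then April (30), May (31), June (30), July (31): 30 + 31 + 30 + 31 = 122 days.
August 1–15, 1853: 15 days.
Residual: 158 days.
Total: 523 days.
523 mod 7 = 5, so 5 days after Wednesday is Monday.

Monday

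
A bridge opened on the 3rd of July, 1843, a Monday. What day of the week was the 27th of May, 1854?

From July 3, 1843 to July 3, 1853: 10 years, of which 3 contain a Feb 29 — 7×365 + 3×366 = 3653 days.
July 1853: 31 − 3 = 28 days remain.
Then 9 full months totalling 273 days.
May 1–27, 1854: 27 days.
Residual: 328 days.
Total: 3981 days.
3981 mod 7 = 5, so 5 days after Monday is Saturday.

Saturday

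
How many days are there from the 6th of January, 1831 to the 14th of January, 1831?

Within January 1831: 14 − 6 = 8 days.

8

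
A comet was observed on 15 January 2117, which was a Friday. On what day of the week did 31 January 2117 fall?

Within January 2117: 31 − 15 = 16 days.
16 mod 7 = 2, so 2 days after Friday is Sunday.

Sunday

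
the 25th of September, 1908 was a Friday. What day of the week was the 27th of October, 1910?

September 25, 1908 → September 25, 1909: 365 days.
September 25, 1909 → September 25, 1910: 365 days.
September 1910: 30 − 25 = 5 days remain.
October 1–27, 1910: 27 days.
Residual: 32 days.
Total: 762 days.
762 mod 7 = 6, so 6 days after Friday is Thursday.

Thursday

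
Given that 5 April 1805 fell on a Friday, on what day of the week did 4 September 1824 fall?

From April 5, 1805 to April 5, 1824: 19 years, of which 5 contain a Feb 29 — 14×365 + 5×366 = 6940 days.
April 1824: 30 − 5 = 25 days remain.
Then May (31), June (30), July (31), August (31): 31 + 30 + 31 + 31 = 123 days.
September 1–4, 1824: 4 days.
Residual: 152 days.
Total: 7092 days.
7092 mod 7 = 1, so 1 day after Friday is Saturday.

Saturday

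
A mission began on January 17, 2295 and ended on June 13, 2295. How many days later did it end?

January 2295: 31 − 17 = 14 days remain.
Then February 2295 (28), March (31), April (30), May (31): 28 + 31 + 30 + 31 = 120 days.
June 1–13, 2295: 13 days.
Total: 14 + 120 + 13 = 147 days.

147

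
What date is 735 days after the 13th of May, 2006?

the 17th of May, 2008

Count 735 days after May 13, 2006:
May 13, 2006 → May 13, 2007: 365 days.
May 13, 2007 → May 13, 2008: 366 days (2008 is a leap year).
Within May 2008: 17 − 13 = 4 days.
Total: 735 days.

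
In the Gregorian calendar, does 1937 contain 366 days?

No

1937 is not a leap year.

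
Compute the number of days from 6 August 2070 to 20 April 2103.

11944

From August 6, 2070 to August 6, 2102: 32 years, of which 7 contain a Feb 29 — 25×365 + 7×366 = 11687 days.
(2100 is not a leap year (divisible by 100 but not 400).)
August 2102: 31 − 6 = 25 days remain.
Then September (30), October (31), November (30), December (31), January (31), February 2103 (28), March (31): 30 + 31 + 30 + 31 + 31 + 28 + 31 = 212 days.
April 1–20, 2103: 20 days.
Residual: 257 days.
Total: 11944 days.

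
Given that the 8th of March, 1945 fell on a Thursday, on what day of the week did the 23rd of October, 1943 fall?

Saturday

Count forward from the earlier date (October 23, 1943) to the later (March 8, 1945):
October 23, 1943 → October 23, 1944: 366 days (1944 is a leap year).
October 1944: 31 − 23 = 8 days remain.
Then November (30), December (31), January (31), February 1945 (28): 30 + 31 + 31 + 28 = 120 days.
March 1–8, 1945: 8 days.
Residual: 136 days.
Total: 502 days.
502 mod 7 = 5, so 5 days before Thursday is Saturday.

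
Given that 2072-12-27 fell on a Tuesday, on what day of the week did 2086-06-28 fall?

Day-of-year of December 27, 2072: 362.
Day-of-year of June 28, 2086: 179.
2072 has 366 days, so 366 − 362 = 4 days remain in 2072.
Full years 2073–2085: 10 common + 3 leap = 10×365 + 3×366 = 4748 days.
Total: 4 + 4748 + 179 = 4931 days.
4931 mod 7 = 3, so 3 days after Tuesday is Friday.

Friday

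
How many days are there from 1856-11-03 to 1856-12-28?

November 1856: 30 − 3 = 27 days remain.
December 1–28, 1856: 28 days.
Total: 27 + 28 = 55 days.

55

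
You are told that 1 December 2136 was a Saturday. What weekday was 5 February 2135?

Saturday

Count forward from the earlier date (February 5, 2135) to the later (December 1, 2136):
Day-of-year of February 5, 2135: 36.
Day-of-year of December 1, 2136: 336.
2135 has 365 days, so 365 − 36 = 329 days remain in 2135.
Total: 329 + 336 = 665 days.
665 is a multiple of 7, so 5 February 2135 falls on the same weekday: Saturday.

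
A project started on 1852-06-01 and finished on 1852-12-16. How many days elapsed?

198

June 1852: 30 − 1 = 29 days remain.
Then July (31), August (31), September (30), October (31), November (30): 31 + 31 + 30 + 31 + 30 = 153 days.
December 1–16, 1852: 16 days.
Total: 29 + 153 + 16 = 198 days.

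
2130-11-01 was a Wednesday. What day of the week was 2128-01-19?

Monday

Count forward from the earlier date (January 19, 2128) to the later (November 1, 2130):
January 2128: 31 − 19 = 12 days remain.
Then 33 full months totalling 1004 days.
November 1, 2130: 1 day.
Total: 12 + 1004 + 1 = 1017 days.
1017 mod 7 = 2, so 2 days before Wednesday is Monday.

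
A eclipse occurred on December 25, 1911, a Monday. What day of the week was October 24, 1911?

Tuesday

Count forward from the earlier date (October 24, 1911) to the later (December 25, 1911):
October 1911: 31 − 24 = 7 days remain.
Then November (30): 30 days.
December 1–25, 1911: 25 days.
Total: 7 + 30 + 25 = 62 days.
62 mod 7 = 6, so 6 days before Monday is Tuesday.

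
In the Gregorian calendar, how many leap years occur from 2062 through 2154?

22

Years divisible by 4: 2064, 2068, …, 2152 — 23 in all.
Of these, 2100 is divisible by 100 but not 400, so not leap.
Leap years: 23 − 1 = 22.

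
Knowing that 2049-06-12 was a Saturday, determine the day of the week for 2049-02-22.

Monday

Count forward from the earlier date (February 22, 2049) to the later (June 12, 2049):
February 2049: 28 − 22 = 6 days remain (2049 is not a leap year, so February has 28 days).
Then March (31), April (30), May (31): 31 + 30 + 31 = 92 days.
June 1–12, 2049: 12 days.
Total: 6 + 92 + 12 = 110 days.
110 mod 7 = 5, so 5 days before Saturday is Monday.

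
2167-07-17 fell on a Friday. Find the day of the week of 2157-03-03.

Count forward from the earlier date (March 3, 2157) to the later (July 17, 2167):
From March 3, 2157 to March 3, 2167: 10 years, of which 2 contain a Feb 29 — 8×365 + 2×366 = 3652 days.
March 2167: 31 − 3 = 28 days remain.
Then April (30), May (31), June (30): 30 + 31 + 30 = 91 days.
July 1–17, 2167: 17 days.
Residual: 136 days.
Total: 3788 days.
3788 mod 7 = 1, so 1 day before Friday is Thursday.

Thursday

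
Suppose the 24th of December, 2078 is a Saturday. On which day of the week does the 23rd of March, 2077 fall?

Count forward from the earlier date (March 23, 2077) to the later (December 24, 2078):
March 23, 2077 → March 23, 2078: 365 days.
March 2078: 31 − 23 = 8 days remain.
Then April (30), May (31), June (30), July (31), August (31), September (30), October (31), November (30): 30 + 31 + 30 + 31 + 31 + 30 + 31 + 30 = 244 days.
December 1–24, 2078: 24 days.
Residual: 276 days.
Total: 641 days.
641 mod 7 = 4, so 4 days before Saturday is Tuesday.

Tuesday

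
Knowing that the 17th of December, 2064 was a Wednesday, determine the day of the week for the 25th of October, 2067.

December 17, 2064 → December 17, 2065: 365 days.
December 17, 2065 → December 17, 2066: 365 days.
December 2066: 31 − 17 = 14 days remain.
Then 9 full months totalling 273 days.
October 1–25, 2067: 25 days.
Residual: 312 days.
Total: 1042 days.
1042 mod 7 = 6, so 6 days after Wednesday is Tuesday.

Tuesday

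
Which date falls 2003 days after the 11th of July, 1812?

the 4th of January, 1818

Count 2003 days after July 11, 1812:
Day-of-year of July 11, 1812: 193.
Day-of-year of January 4, 1818: 4.
1812 has 366 days, so 366 − 193 = 173 days remain in 1812.
Full years: 1813: 365; 1814: 365; 1815: 365; 1816: 366; 1817: 365. Sum = 1826.
Total: 173 + 1826 + 4 = 2003 days.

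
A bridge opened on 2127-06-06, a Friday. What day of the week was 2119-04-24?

Count forward from the earlier date (April 24, 2119) to the later (June 6, 2127):
Day-of-year of April 24, 2119: 114.
Day-of-year of June 6, 2127: 157.
2119 has 365 days, so 365 − 114 = 251 days remain in 2119.
Full years 2120–2126: 5 common + 2 leap = 5×365 + 2×366 = 2557 days.
Total: 251 + 2557 + 157 = 2965 days.
2965 mod 7 = 4, so 4 days before Friday is Monday.

Monday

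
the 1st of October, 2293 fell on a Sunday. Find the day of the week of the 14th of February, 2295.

Thursday

October 2293: 31 − 1 = 30 days remain.
Then 15 full months totalling 457 days.
February 1–14, 2295: 14 days (2295 is not a leap year).
Total: 30 + 457 + 14 = 501 days.
501 mod 7 = 4, so 4 days after Sunday is Thursday.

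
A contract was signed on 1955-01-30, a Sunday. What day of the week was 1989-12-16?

Saturday

From January 30, 1955 to January 30, 1989: 34 years, of which 9 contain a Feb 29 — 25×365 + 9×366 = 12419 days.
January 1989: 31 − 30 = 1 day remains.
Then 10 full months totalling 303 days.
December 1–16, 1989: 16 days.
Residual: 320 days.
Total: 12739 days.
12739 mod 7 = 6, so 6 days after Sunday is Saturday.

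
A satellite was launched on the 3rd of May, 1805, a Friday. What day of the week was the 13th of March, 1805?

Count forward from the earlier date (March 13, 1805) to the later (May 3, 1805):
March 1805: 31 − 13 = 18 days remain.
Then April (30): 30 days.
May 1–3, 1805: 3 days.
Total: 18 + 30 + 3 = 51 days.
51 mod 7 = 2, so 2 days before Friday is Wednesday.

Wednesday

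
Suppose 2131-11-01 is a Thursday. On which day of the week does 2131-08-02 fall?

Count forward from the earlier date (August 2, 2131) to the later (November 1, 2131):
August 2131: 31 − 2 = 29 days remain.
Then September (30), October (31): 30 + 31 = 61 days.
November 1, 2131: 1 day.
Total: 29 + 61 + 1 = 91 days.
91 is a multiple of 7, so 2131-08-02 falls on the same weekday: Thursday.

Thursday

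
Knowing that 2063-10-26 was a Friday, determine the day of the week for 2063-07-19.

Thursday

Count forward from the earlier date (July 19, 2063) to the later (October 26, 2063):
July 2063: 31 − 19 = 12 days remain.
Then August (31), September (30): 31 + 30 = 61 days.
October 1–26, 2063: 26 days.
Total: 12 + 61 + 26 = 99 days.
99 mod 7 = 1, so 1 day before Friday is Thursday.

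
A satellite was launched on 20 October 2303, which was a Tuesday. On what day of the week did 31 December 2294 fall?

Count forward from the earlier date (December 31, 2294) to the later (October 20, 2303):
Day-of-year of December 31, 2294: 365.
Day-of-year of October 20, 2303: 293.
2294 has 365 days, so 365 − 365 = 0 days remain in 2294.
Full years 2295–2302: 7 common + 1 leap = 7×365 + 1×366 = 2921 days.
Total: 0 + 2921 + 293 = 3214 days.
3214 mod 7 = 1, so 1 day before Tuesday is Monday.

Monday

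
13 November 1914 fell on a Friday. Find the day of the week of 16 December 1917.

Sunday

Day-of-year of November 13, 1914: 317.
Day-of-year of December 16, 1917: 350.
1914 has 365 days, so 365 − 317 = 48 days remain in 1914.
Full years: 1915: 365; 1916: 366. Sum = 731.
Total: 48 + 731 + 350 = 1129 days.
1129 mod 7 = 2, so 2 days after Friday is Sunday.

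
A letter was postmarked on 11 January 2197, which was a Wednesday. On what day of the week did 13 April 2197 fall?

January 2197: 31 − 11 = 20 days remain.
Then February 2197 (28), March (31): 28 + 31 = 59 days.
April 1–13, 2197: 13 days.
Total: 20 + 59 + 13 = 92 days.
92 mod 7 = 1, so 1 day after Wednesday is Thursday.

Thursday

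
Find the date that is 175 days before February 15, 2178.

August 24, 2177

Count 175 days before February 15, 2178:
Day-of-year of August 24, 2177: 236.
Day-of-year of February 15, 2178: 46.
2177 has 365 days, so 365 − 236 = 129 days remain in 2177.
Total: 129 + 46 = 175 days.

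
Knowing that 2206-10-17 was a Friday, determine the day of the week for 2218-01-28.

From October 17, 2206 to October 17, 2217: 11 years, of which 3 contain a Feb 29 — 8×365 + 3×366 = 4018 days.
October 2217: 31 − 17 = 14 days remain.
Then November (30), December (31): 30 + 31 = 61 days.
January 1–28, 2218: 28 days.
Residual: 103 days.
Total: 4121 days.
4121 mod 7 = 5, so 5 days after Friday is Wednesday.

Wednesday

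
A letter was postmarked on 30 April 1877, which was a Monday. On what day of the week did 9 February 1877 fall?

Friday

Count forward from the earlier date (February 9, 1877) to the later (April 30, 1877):
February 1877: 28 − 9 = 19 days remain (1877 is not a leap year, so February has 28 days).
Then March (31): 31 days.
April 1–30, 1877: 30 days.
Total: 19 + 31 + 30 = 80 days.
80 mod 7 = 3, so 3 days before Monday is Friday.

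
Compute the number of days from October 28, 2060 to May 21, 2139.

From October 28, 2060 to October 28, 2138: 78 years, of which 18 contain a Feb 29 — 60×365 + 18×366 = 28488 days.
(2100 is not a leap year (divisible by 100 but not 400).)
October 2138: 31 − 28 = 3 days remain.
Then November (30), December (31), January (31), February 2139 (28), March (31), April (30): 30 + 31 + 31 + 28 + 31 + 30 = 181 days.
May 1–21, 2139: 21 days.
Residual: 205 days.
Total: 28693 days.

28693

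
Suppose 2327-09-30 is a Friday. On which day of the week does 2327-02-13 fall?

Count forward from the earlier date (February 13, 2327) to the later (September 30, 2327):
February 2327: 28 − 13 = 15 days remain (2327 is not a leap year, so February has 28 days).
Then March (31), April (30), May (31), June (30), July (31), August (31): 31 + 30 + 31 + 30 + 31 + 31 = 184 days.
September 1–30, 2327: 30 days.
Total: 15 + 184 + 30 = 229 days.
229 mod 7 = 5, so 5 days before Friday is Sunday.

Sunday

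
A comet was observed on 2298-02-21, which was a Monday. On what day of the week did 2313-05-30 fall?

Friday

From February 21, 2298 to February 21, 2313: 15 years, of which 3 contain a Feb 29 — 12×365 + 3×366 = 5478 days.
(2300 is not a leap year (divisible by 100 but not 400).)
February 2313: 28 − 21 = 7 days remain (2313 is not a leap year, so February has 28 days).
Then March (31), April (30): 31 + 30 = 61 days.
May 1–30, 2313: 30 days.
Residual: 98 days.
Total: 5576 days.
5576 mod 7 = 4, so 4 days after Monday is Friday.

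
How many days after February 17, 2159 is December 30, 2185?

9813

Day-of-year of February 17, 2159: 48.
Day-of-year of December 30, 2185: 364.
2159 has 365 days, so 365 − 48 = 317 days remain in 2159.
Full years 2160–2184: 18 common + 7 leap = 18×365 + 7×366 = 9132 days.
Total: 317 + 9132 + 364 = 9813 days.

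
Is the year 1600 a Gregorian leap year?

Yes

1600 is a leap year (divisible by 400).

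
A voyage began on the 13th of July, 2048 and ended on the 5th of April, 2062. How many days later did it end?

5014

From July 13, 2048 to July 13, 2061: 13 years, of which 3 contain a Feb 29 — 10×365 + 3×366 = 4748 days.
July 2061: 31 − 13 = 18 days remain.
Then August (31), September (30), October (31), November (30), December (31), January (31), February 2062 (28), March (31): 31 + 30 + 31 + 30 + 31 + 31 + 28 + 31 = 243 days.
April 1–5, 2062: 5 days.
Residual: 266 days.
Total: 5014 days.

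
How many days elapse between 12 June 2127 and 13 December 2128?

550

June 2127: 30 − 12 = 18 days remain.
Then 17 full months totalling 519 days.
December 1–13, 2128: 13 days.
Total: 18 + 519 + 13 = 550 days.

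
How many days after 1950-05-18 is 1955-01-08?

1696

May 18, 1950 → May 18, 1951: 365 days.
May 18, 1951 → May 18, 1952: 366 days (1952 is a leap year).
May 18, 1952 → May 18, 1953: 365 days.
May 18, 1953 → May 18, 1954: 365 days.
May 1954: 31 − 18 = 13 days remain.
Then June (30), July (31), August (31), September (30), October (31), November (30), December (31): 30 + 31 + 31 + 30 + 31 + 30 + 31 = 214 days.
January 1–8, 1955: 8 days.
Residual: 235 days.
Total: 1696 days.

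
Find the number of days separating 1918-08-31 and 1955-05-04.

From August 31, 1918 to August 31, 1954: 36 years, of which 9 contain a Feb 29 — 27×365 + 9×366 = 13149 days.
August 1954: 31 − 31 = 0 days remain.
Then September (30), October (31), November (30), December (31), January (31), February 1955 (28), March (31), April (30): 30 + 31 + 30 + 31 + 31 + 28 + 31 + 30 = 242 days.
May 1–4, 1955: 4 days.
Residual: 246 days.
Total: 13395 days.

13395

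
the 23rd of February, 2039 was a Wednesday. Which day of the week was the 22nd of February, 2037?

Sunday

Count forward from the earlier date (February 22, 2037) to the later (February 23, 2039):
February 2037: 28 − 22 = 6 days remain (2037 is not a leap year, so February has 28 days).
Then 23 full months totalling 702 days.
February 1–23, 2039: 23 days (2039 is not a leap year).
Total: 6 + 702 + 23 = 731 days.
731 mod 7 = 3, so 3 days before Wednesday is Sunday.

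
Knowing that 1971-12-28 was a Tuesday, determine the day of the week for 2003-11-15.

Saturday

Day-of-year of December 28, 1971: 362.
Day-of-year of November 15, 2003: 319.
1971 has 365 days, so 365 − 362 = 3 days remain in 1971.
Full years 1972–2002: 23 common + 8 leap = 23×365 + 8×366 = 11323 days.
Total: 3 + 11323 + 319 = 11645 days.
11645 mod 7 = 4, so 4 days after Tuesday is Saturday.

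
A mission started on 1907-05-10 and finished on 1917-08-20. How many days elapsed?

Day-of-year of May 10, 1907: 130.
Day-of-year of August 20, 1917: 232.
1907 has 365 days, so 365 − 130 = 235 days remain in 1907.
Full years 1908–1916: 6 common + 3 leap = 6×365 + 3×366 = 3288 days.
Total: 235 + 3288 + 232 = 3755 days.

3755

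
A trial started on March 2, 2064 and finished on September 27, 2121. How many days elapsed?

21027

Day-of-year of March 2, 2064: 62.
Day-of-year of September 27, 2121: 270.
2064 has 366 days, so 366 − 62 = 304 days remain in 2064.
Full years 2065–2120: 43 common + 13 leap = 43×365 + 13×366 = 20453 days.
Total: 304 + 20453 + 270 = 21027 days.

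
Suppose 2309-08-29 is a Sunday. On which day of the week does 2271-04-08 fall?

Count forward from the earlier date (April 8, 2271) to the later (August 29, 2309):
From April 8, 2271 to April 8, 2309: 38 years, of which 9 contain a Feb 29 — 29×365 + 9×366 = 13879 days.
(2300 is not a leap year (divisible by 100 but not 400).)
April 2309: 30 − 8 = 22 days remain.
Then May (31), June (30), July (31): 31 + 30 + 31 = 92 days.
August 1–29, 2309: 29 days.
Residual: 143 days.
Total: 14022 days.
14022 mod 7 = 1, so 1 day before Sunday is Saturday.

Saturday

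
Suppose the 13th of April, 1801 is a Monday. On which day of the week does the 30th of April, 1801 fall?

Within April 1801: 30 − 13 = 17 days.
17 mod 7 = 3, so 3 days after Monday is Thursday.

Thursday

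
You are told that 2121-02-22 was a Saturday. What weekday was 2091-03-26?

Monday

Count forward from the earlier date (March 26, 2091) to the later (February 22, 2121):
From March 26, 2091 to March 26, 2120: 29 years, of which 7 contain a Feb 29 — 22×365 + 7×366 = 10592 days.
(2100 is not a leap year (divisible by 100 but not 400).)
March 2120: 31 − 26 = 5 days remain.
Then 10 full months totalling 306 days.
February 1–22, 2121: 22 days (2121 is not a leap year).
Residual: 333 days.
Total: 10925 days.
10925 mod 7 = 5, so 5 days before Saturday is Monday.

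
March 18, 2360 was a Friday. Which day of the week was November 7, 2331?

Count forward from the earlier date (November 7, 2331) to the later (March 18, 2360):
From November 7, 2331 to November 7, 2359: 28 years, of which 7 contain a Feb 29 — 21×365 + 7×366 = 10227 days.
November 2359: 30 − 7 = 23 days remain.
Then December (31), January (31), February 2360 (29): 31 + 31 + 29 = 91 days.
March 1–18, 2360: 18 days.
Residual: 132 days.
Total: 10359 days.
10359 mod 7 = 6, so 6 days before Friday is Saturday.

Saturday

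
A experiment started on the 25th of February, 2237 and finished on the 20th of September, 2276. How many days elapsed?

14452

From February 25, 2237 to February 25, 2276: 39 years, of which 9 contain a Feb 29 — 30×365 + 9×366 = 14244 days.
February 2276: 29 − 25 = 4 days remain (2276 is a leap year, so February has 29 days).
Then March (31), April (30), May (31), June (30), July (31), August (31): 31 + 30 + 31 + 30 + 31 + 31 = 184 days.
September 1–20, 2276: 20 days.
Residual: 208 days.
Total: 14452 days.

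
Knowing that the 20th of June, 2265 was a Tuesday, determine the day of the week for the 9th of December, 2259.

Friday

Count forward from the earlier date (December 9, 2259) to the later (June 20, 2265):
December 9, 2259 → December 9, 2260: 366 days (2260 is a leap year).
December 9, 2260 → December 9, 2261: 365 days.
December 9, 2261 → December 9, 2262: 365 days.
December 9, 2262 → December 9, 2263: 365 days.
December 9, 2263 → December 9, 2264: 366 days (2264 is a leap year).
December 2264: 31 − 9 = 22 days remain.
Then January (31), February 2265 (28), March (31), April (30), May (31): 31 + 28 + 31 + 30 + 31 = 151 days.
June 1–20, 2265: 20 days.
Residual: 193 days.
Total: 2020 days.
2020 mod 7 = 4, so 4 days before Tuesday is Friday.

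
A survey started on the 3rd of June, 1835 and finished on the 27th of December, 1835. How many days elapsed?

June 1835: 30 − 3 = 27 days remain.
Then July (31), August (31), September (30), October (31), November (30): 31 + 31 + 30 + 31 + 30 = 153 days.
December 1–27, 1835: 27 days.
Total: 27 + 153 + 27 = 207 days.

207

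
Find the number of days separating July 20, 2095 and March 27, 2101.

Day-of-year of July 20, 2095: 201.
Day-of-year of March 27, 2101: 86.
2095 has 365 days, so 365 − 201 = 164 days remain in 2095.
Full years: 2096: 366; 2097: 365; 2098: 365; 2099: 365; 2100: 365. Sum = 1826.
Total: 164 + 1826 + 86 = 2076 days.

2076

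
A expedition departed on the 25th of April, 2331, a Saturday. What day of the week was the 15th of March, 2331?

Sunday

Count forward from the earlier date (March 15, 2331) to the later (April 25, 2331):
March 2331: 31 − 15 = 16 days remain.
April 1–25, 2331: 25 days.
Total: 16 + 25 = 41 days.
41 mod 7 = 6, so 6 days before Saturday is Sunday.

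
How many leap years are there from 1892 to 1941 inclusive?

Years divisible by 4: 1892, 1896, …, 1940 — 13 in all.
Of these, 1900 is divisible by 100 but not 400, so not leap.
Leap years: 13 − 1 = 12.

12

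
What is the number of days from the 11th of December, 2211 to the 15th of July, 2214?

Day-of-year of December 11, 2211: 345.
Day-of-year of July 15, 2214: 196.
2211 has 365 days, so 365 − 345 = 20 days remain in 2211.
Full years: 2212: 366; 2213: 365. Sum = 731.
Total: 20 + 731 + 196 = 947 days.

947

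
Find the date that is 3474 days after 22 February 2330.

28 August 2339

Count 3474 days after February 22, 2330:
From February 22, 2330 to February 22, 2339: 9 years, of which 2 contain a Feb 29 — 7×365 + 2×366 = 3287 days.
February 2339: 28 − 22 = 6 days remain (2339 is not a leap year, so February has 28 days).
Then March (31), April (30), May (31), June (30), July (31): 31 + 30 + 31 + 30 + 31 = 153 days.
August 1–28, 2339: 28 days.
Residual: 187 days.
Total: 3474 days.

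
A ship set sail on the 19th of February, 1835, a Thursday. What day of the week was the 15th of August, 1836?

Day-of-year of February 19, 1835: 50.
Day-of-year of August 15, 1836: 228.
1835 has 365 days, so 365 − 50 = 315 days remain in 1835.
Total: 315 + 228 = 543 days.
543 mod 7 = 4, so 4 days after Thursday is Monday.

Monday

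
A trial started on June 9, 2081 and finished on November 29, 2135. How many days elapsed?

From June 9, 2081 to June 9, 2135: 54 years, of which 12 contain a Feb 29 — 42×365 + 12×366 = 19722 days.
(2100 is not a leap year (divisible by 100 but not 400).)
June 2135: 30 − 9 = 21 days remain.
Then July (31), August (31), September (30), October (31): 31 + 31 + 30 + 31 = 123 days.
November 1–29, 2135: 29 days.
Residual: 173 days.
Total: 19895 days.

19895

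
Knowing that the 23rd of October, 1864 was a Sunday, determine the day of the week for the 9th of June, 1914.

Tuesday

Day-of-year of October 23, 1864: 297.
Day-of-year of June 9, 1914: 160.
1864 has 366 days, so 366 − 297 = 69 days remain in 1864.
Full years 1865–1913: 38 common + 11 leap = 38×365 + 11×366 = 17896 days.
Total: 69 + 17896 + 160 = 18125 days.
18125 mod 7 = 2, so 2 days after Sunday is Tuesday.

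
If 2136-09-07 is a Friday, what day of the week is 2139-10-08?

Thursday

Day-of-year of September 7, 2136: 251.
Day-of-year of October 8, 2139: 281.
2136 has 366 days, so 366 − 251 = 115 days remain in 2136.
Full years: 2137: 365; 2138: 365. Sum = 730.
Total: 115 + 730 + 281 = 1126 days.
1126 mod 7 = 6, so 6 days after Friday is Thursday.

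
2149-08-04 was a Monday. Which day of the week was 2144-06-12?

Count forward from the earlier date (June 12, 2144) to the later (August 4, 2149):
Day-of-year of June 12, 2144: 164.
Day-of-year of August 4, 2149: 216.
2144 has 366 days, so 366 − 164 = 202 days remain in 2144.
Full years: 2145: 365; 2146: 365; 2147: 365; 2148: 366. Sum = 1461.
Total: 202 + 1461 + 216 = 1879 days.
1879 mod 7 = 3, so 3 days before Monday is Friday.

Friday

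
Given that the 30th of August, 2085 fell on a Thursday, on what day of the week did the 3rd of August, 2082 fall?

Monday

Count forward from the earlier date (August 3, 2082) to the later (August 30, 2085):
August 3, 2082 → August 3, 2083: 365 days.
August 3, 2083 → August 3, 2084: 366 days (2084 is a leap year).
August 3, 2084 → August 3, 2085: 365 days.
Within August 2085: 30 − 3 = 27 days.
Total: 1123 days.
1123 mod 7 = 3, so 3 days before Thursday is Monday.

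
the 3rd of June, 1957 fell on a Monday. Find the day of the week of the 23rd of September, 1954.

Thursday

Count forward from the earlier date (September 23, 1954) to the later (June 3, 1957):
Day-of-year of September 23, 1954: 266.
Day-of-year of June 3, 1957: 154.
1954 has 365 days, so 365 − 266 = 99 days remain in 1954.
Full years: 1955: 365; 1956: 366. Sum = 731.
Total: 99 + 731 + 154 = 984 days.
984 mod 7 = 4, so 4 days before Monday is Thursday.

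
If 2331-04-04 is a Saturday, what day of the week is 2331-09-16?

April 2331: 30 − 4 = 26 days remain.
Then May (31), June (30), July (31), August (31): 31 + 30 + 31 + 31 = 123 days.
September 1–16, 2331: 16 days.
Total: 26 + 123 + 16 = 165 days.
165 mod 7 = 4, so 4 days after Saturday is Wednesday.

Wednesday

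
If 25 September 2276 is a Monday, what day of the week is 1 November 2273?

Count forward from the earlier date (November 1, 2273) to the later (September 25, 2276):
November 1, 2273 → November 1, 2274: 365 days.
November 1, 2274 → November 1, 2275: 365 days.
November 2275: 30 − 1 = 29 days remain.
Then 9 full months totalling 275 days.
September 1–25, 2276: 25 days.
Residual: 329 days.
Total: 1059 days.
1059 mod 7 = 2, so 2 days before Monday is Saturday.

Saturday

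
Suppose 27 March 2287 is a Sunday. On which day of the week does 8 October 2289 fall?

Tuesday

Day-of-year of March 27, 2287: 86.
Day-of-year of October 8, 2289: 281.
2287 has 365 days, so 365 − 86 = 279 days remain in 2287.
Full years: 2288: 366. Sum = 366.
Total: 279 + 366 + 281 = 926 days.
926 mod 7 = 2, so 2 days after Sunday is Tuesday.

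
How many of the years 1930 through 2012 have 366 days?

Years divisible by 4: 1932, 1936, …, 2012 — 21 in all.
2000 is divisible by 400, so still leap.
No century exceptions apply. Count: 21.

21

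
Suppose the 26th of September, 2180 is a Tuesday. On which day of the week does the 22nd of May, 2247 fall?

Saturday

From September 26, 2180 to September 26, 2246: 66 years, of which 15 contain a Feb 29 — 51×365 + 15×366 = 24105 days.
(2200 is not a leap year (divisible by 100 but not 400).)
September 2246: 30 − 26 = 4 days remain.
Then October (31), November (30), December (31), January (31), February 2247 (28), March (31), April (30): 31 + 30 + 31 + 31 + 28 + 31 + 30 = 212 days.
May 1–22, 2247: 22 days.
Residual: 238 days.
Total: 24343 days.
24343 mod 7 = 4, so 4 days after Tuesday is Saturday.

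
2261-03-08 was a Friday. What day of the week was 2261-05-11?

March 2261: 31 − 8 = 23 days remain.
Then April (30): 30 days.
May 1–11, 2261: 11 days.
Total: 23 + 30 + 11 = 64 days.
64 mod 7 = 1, so 1 day after Friday is Saturday.

Saturday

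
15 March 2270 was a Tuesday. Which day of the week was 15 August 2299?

Day-of-year of March 15, 2270: 74.
Day-of-year of August 15, 2299: 227.
2270 has 365 days, so 365 − 74 = 291 days remain in 2270.
Full years 2271–2298: 21 common + 7 leap = 21×365 + 7×366 = 10227 days.
Total: 291 + 10227 + 227 = 10745 days.
10745 is a multiple of 7, so 15 August 2299 falls on the same weekday: Tuesday.

Tuesday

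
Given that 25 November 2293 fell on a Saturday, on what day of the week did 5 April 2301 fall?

Day-of-year of November 25, 2293: 329.
Day-of-year of April 5, 2301: 95.
2293 has 365 days, so 365 − 329 = 36 days remain in 2293.
Full years 2294–2300: 6 common + 1 leap = 6×365 + 1×366 = 2556 days.
Total: 36 + 2556 + 95 = 2687 days.
2687 mod 7 = 6, so 6 days after Saturday is Friday.

Friday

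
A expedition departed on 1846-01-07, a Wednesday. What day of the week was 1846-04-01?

Wednesday

January 1846: 31 − 7 = 24 days remain.
Then February 1846 (28), March (31): 28 + 31 = 59 days.
April 1, 1846: 1 day.
Total: 24 + 59 + 1 = 84 days.
84 is a multiple of 7, so 1846-04-01 falls on the same weekday: Wednesday.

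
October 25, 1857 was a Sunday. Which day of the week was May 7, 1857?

Count forward from the earlier date (May 7, 1857) to the later (October 25, 1857):
May 1857: 31 − 7 = 24 days remain.
Then June (30), July (31), August (31), September (30): 30 + 31 + 31 + 30 = 122 days.
October 1–25, 1857: 25 days.
Total: 24 + 122 + 25 = 171 days.
171 mod 7 = 3, so 3 days before Sunday is Thursday.

Thursday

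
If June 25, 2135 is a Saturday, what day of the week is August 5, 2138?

Tuesday

June 25, 2135 → June 25, 2136: 366 days (2136 is a leap year).
June 25, 2136 → June 25, 2137: 365 days.
June 25, 2137 → June 25, 2138: 365 days.
June 2138: 30 − 25 = 5 days remain.
Then July (31): 31 days.
August 1–5, 2138: 5 days.
Residual: 41 days.
Total: 1137 days.
1137 mod 7 = 3, so 3 days after Saturday is Tuesday.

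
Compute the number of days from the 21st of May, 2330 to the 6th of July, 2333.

May 21, 2330 → May 21, 2331: 365 days.
May 21, 2331 → May 21, 2332: 366 days (2332 is a leap year).
May 21, 2332 → May 21, 2333: 365 days.
May 2333: 31 − 21 = 10 days remain.
Then June (30): 30 days.
July 1–6, 2333: 6 days.
Residual: 46 days.
Total: 1142 days.

1142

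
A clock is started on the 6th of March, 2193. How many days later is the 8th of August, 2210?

Day-of-year of March 6, 2193: 65.
Day-of-year of August 8, 2210: 220.
2193 has 365 days, so 365 − 65 = 300 days remain in 2193.
Full years 2194–2209: 13 common + 3 leap = 13×365 + 3×366 = 5843 days.
Total: 300 + 5843 + 220 = 6363 days.

6363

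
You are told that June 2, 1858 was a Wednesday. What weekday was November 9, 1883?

Day-of-year of June 2, 1858: 153.
Day-of-year of November 9, 1883: 313.
1858 has 365 days, so 365 − 153 = 212 days remain in 1858.
Full years 1859–1882: 18 common + 6 leap = 18×365 + 6×366 = 8766 days.
Total: 212 + 8766 + 313 = 9291 days.
9291 mod 7 = 2, so 2 days after Wednesday is Friday.

Friday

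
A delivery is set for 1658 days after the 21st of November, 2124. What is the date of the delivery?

the 6th of June, 2129

Count 1658 days after November 21, 2124:
November 21, 2124 → November 21, 2125: 365 days.
November 21, 2125 → November 21, 2126: 365 days.
November 21, 2126 → November 21, 2127: 365 days.
November 21, 2127 → November 21, 2128: 366 days (2128 is a leap year).
November 2128: 30 − 21 = 9 days remain.
Then December (31), January (31), February 2129 (28), March (31), April (30), May (31): 31 + 31 + 28 + 31 + 30 + 31 = 182 days.
June 1–6, 2129: 6 days.
Residual: 197 days.
Total: 1658 days.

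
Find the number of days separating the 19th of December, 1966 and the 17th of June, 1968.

546

December 19, 1966 → December 19, 1967: 365 days.
December 1967: 31 − 19 = 12 days remain.
Then January (31), February 1968 (29), March (31), April (30), May (31): 31 + 29 + 31 + 30 + 31 = 152 days.
June 1–17, 1968: 17 days.
Residual: 181 days.
Total: 546 days.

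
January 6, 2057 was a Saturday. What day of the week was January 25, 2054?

Sunday

Count forward from the earlier date (January 25, 2054) to the later (January 6, 2057):
Day-of-year of January 25, 2054: 25.
Day-of-year of January 6, 2057: 6.
2054 has 365 days, so 365 − 25 = 340 days remain in 2054.
Full years: 2055: 365; 2056: 366. Sum = 731.
Total: 340 + 731 + 6 = 1077 days.
1077 mod 7 = 6, so 6 days before Saturday is Sunday.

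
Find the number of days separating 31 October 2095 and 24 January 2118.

8120

Day-of-year of October 31, 2095: 304.
Day-of-year of January 24, 2118: 24.
2095 has 365 days, so 365 − 304 = 61 days remain in 2095.
Full years 2096–2117: 17 common + 5 leap = 17×365 + 5×366 = 8035 days.
Total: 61 + 8035 + 24 = 8120 days.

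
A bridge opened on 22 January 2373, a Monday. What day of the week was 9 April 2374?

January 22, 2373 → January 22, 2374: 365 days.
January 2374: 31 − 22 = 9 days remain.
Then February 2374 (28), March (31): 28 + 31 = 59 days.
April 1–9, 2374: 9 days.
Residual: 77 days.
Total: 442 days.
442 mod 7 = 1, so 1 day after Monday is Tuesday.

Tuesday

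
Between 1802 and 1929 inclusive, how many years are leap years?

31

Years divisible by 4: 1804, 1808, …, 1928 — 32 in all.
Of these, 1900 is divisible by 100 but not 400, so not leap.
Leap years: 32 − 1 = 31.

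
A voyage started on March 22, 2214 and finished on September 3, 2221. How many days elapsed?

2722

Day-of-year of March 22, 2214: 81.
Day-of-year of September 3, 2221: 246.
2214 has 365 days, so 365 − 81 = 284 days remain in 2214.
Full years: 2215: 365; 2216: 366; 2217: 365; 2218: 365; 2219: 365; 2220: 366. Sum = 2192.
Total: 284 + 2192 + 246 = 2722 days.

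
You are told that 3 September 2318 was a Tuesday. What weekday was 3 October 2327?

Monday

Day-of-year of September 3, 2318: 246.
Day-of-year of October 3, 2327: 276.
2318 has 365 days, so 365 − 246 = 119 days remain in 2318.
Full years 2319–2326: 6 common + 2 leap = 6×365 + 2×366 = 2922 days.
Total: 119 + 2922 + 276 = 3317 days.
3317 mod 7 = 6, so 6 days after Tuesday is Monday.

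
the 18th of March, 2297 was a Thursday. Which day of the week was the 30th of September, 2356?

Sunday

From March 18, 2297 to March 18, 2356: 59 years, of which 14 contain a Feb 29 — 45×365 + 14×366 = 21549 days.
(2300 is not a leap year (divisible by 100 but not 400).)
March 2356: 31 − 18 = 13 days remain.
Then April (30), May (31), June (30), July (31), August (31): 30 + 31 + 30 + 31 + 31 = 153 days.
September 1–30, 2356: 30 days.
Residual: 196 days.
Total: 21745 days.
21745 mod 7 = 3, so 3 days after Thursday is Sunday.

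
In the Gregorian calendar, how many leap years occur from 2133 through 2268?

33

Years divisible by 4: 2136, 2140, …, 2268 — 34 in all.
Of these, 2200 is divisible by 100 but not 400, so not leap.
Leap years: 34 − 1 = 33.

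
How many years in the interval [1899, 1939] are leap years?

9

Years divisible by 4 in [1899, 1939]: 1900, 1904, 1908, 1912, 1916, 1920, 1924, 1928, 1932, 1936.
Of these, 1900 is divisible by 100 but not 400, so not leap.
Leap years: 10 − 1 = 9.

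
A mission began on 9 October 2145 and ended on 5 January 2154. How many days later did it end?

3010

From October 9, 2145 to October 9, 2153: 8 years, of which 2 contain a Feb 29 — 6×365 + 2×366 = 2922 days.
October 2153: 31 − 9 = 22 days remain.
Then November (30), December (31): 30 + 31 = 61 days.
January 1–5, 2154: 5 days.
Residual: 88 days.
Total: 3010 days.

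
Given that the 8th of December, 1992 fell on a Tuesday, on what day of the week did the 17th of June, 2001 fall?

Sunday

From December 8, 1992 to December 8, 2000: 8 years, of which 2 contain a Feb 29 — 6×365 + 2×366 = 2922 days.
(2000 is a leap year (divisible by 400).)
December 2000: 31 − 8 = 23 days remain.
Then January (31), February 2001 (28), March (31), April (30), May (31): 31 + 28 + 31 + 30 + 31 = 151 days.
June 1–17, 2001: 17 days.
Residual: 191 days.
Total: 3113 days.
3113 mod 7 = 5, so 5 days after Tuesday is Sunday.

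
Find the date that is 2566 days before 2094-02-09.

2087-01-31

Count 2566 days before February 9, 2094:
Day-of-year of January 31, 2087: 31.
Day-of-year of February 9, 2094: 40.
2087 has 365 days, so 365 − 31 = 334 days remain in 2087.
Full years: 2088: 366; 2089: 365; 2090: 365; 2091: 365; 2092: 366; 2093: 365. Sum = 2192.
Total: 334 + 2192 + 40 = 2566 days.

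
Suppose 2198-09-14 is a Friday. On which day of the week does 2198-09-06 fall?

Count forward from the earlier date (September 6, 2198) to the later (September 14, 2198):
Within September 2198: 14 − 6 = 8 days.
8 mod 7 = 1, so 1 day before Friday is Thursday.

Thursday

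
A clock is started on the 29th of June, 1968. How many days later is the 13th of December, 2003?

From June 29, 1968 to June 29, 2003: 35 years, of which 8 contain a Feb 29 — 27×365 + 8×366 = 12783 days.
(2000 is a leap year (divisible by 400).)
June 2003: 30 − 29 = 1 day remains.
Then July (31), August (31), September (30), October (31), November (30): 31 + 31 + 30 + 31 + 30 = 153 days.
December 1–13, 2003: 13 days.
Residual: 167 days.
Total: 12950 days.

12950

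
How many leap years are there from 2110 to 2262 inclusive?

Years divisible by 4: 2112, 2116, …, 2260 — 38 in all.
Of these, 2200 is divisible by 100 but not 400, so not leap.
Leap years: 38 − 1 = 37.

37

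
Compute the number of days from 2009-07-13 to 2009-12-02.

142

July 2009: 31 − 13 = 18 days remain.
Then August (31), September (30), October (31), November (30): 31 + 30 + 31 + 30 = 122 days.
December 1–2, 2009: 2 days.
Total: 18 + 122 + 2 = 142 days.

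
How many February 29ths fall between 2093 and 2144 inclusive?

Years divisible by 4: 2096, 2100, …, 2144 — 13 in all.
Of these, 2100 is divisible by 100 but not 400, so not leap.
Leap years: 13 − 1 = 12.

12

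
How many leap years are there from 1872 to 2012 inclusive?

35

Years divisible by 4: 1872, 1876, …, 2012 — 36 in all.
Of these, 1900 is divisible by 100 but not 400, so not leap.
2000 is divisible by 400, so still leap.
Leap years: 36 − 1 = 35.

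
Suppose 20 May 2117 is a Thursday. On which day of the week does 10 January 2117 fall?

Count forward from the earlier date (January 10, 2117) to the later (May 20, 2117):
January 2117: 31 − 10 = 21 days remain.
Then February 2117 (28), March (31), April (30): 28 + 31 + 30 = 89 days.
May 1–20, 2117: 20 days.
Total: 21 + 89 + 20 = 130 days.
130 mod 7 = 4, so 4 days before Thursday is Sunday.

Sunday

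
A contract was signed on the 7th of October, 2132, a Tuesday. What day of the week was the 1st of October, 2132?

Count forward from the earlier date (October 1, 2132) to the later (October 7, 2132):
Within October 2132: 7 − 1 = 6 days.
6 mod 7 = 6, so 6 days before Tuesday is Wednesday.

Wednesday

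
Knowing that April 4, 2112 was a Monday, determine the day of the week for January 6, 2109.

Sunday

Count forward from the earlier date (January 6, 2109) to the later (April 4, 2112):
January 6, 2109 → January 6, 2110: 365 days.
January 6, 2110 → January 6, 2111: 365 days.
January 6, 2111 → January 6, 2112: 365 days.
January 2112: 31 − 6 = 25 days remain.
Then February 2112 (29), March (31): 29 + 31 = 60 days.
April 1–4, 2112: 4 days.
Residual: 89 days.
Total: 1184 days.
1184 mod 7 = 1, so 1 day before Monday is Sunday.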